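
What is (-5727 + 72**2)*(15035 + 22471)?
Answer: -20365758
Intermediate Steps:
(-5727 + 72**2)*(15035 + 22471) = (-5727 + 5184)*37506 = -543*37506 = -20365758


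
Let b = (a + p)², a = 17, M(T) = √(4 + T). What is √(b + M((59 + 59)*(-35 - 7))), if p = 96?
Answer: √(12769 + 2*I*√1238) ≈ 113.0 + 0.3114*I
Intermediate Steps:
b = 12769 (b = (17 + 96)² = 113² = 12769)
√(b + M((59 + 59)*(-35 - 7))) = √(12769 + √(4 + (59 + 59)*(-35 - 7))) = √(12769 + √(4 + 118*(-42))) = √(12769 + √(4 - 4956)) = √(12769 + √(-4952)) = √(12769 + 2*I*√1238)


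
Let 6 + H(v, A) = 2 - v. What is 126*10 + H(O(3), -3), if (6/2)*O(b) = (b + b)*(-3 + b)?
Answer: 1256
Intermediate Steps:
O(b) = 2*b*(-3 + b)/3 (O(b) = ((b + b)*(-3 + b))/3 = ((2*b)*(-3 + b))/3 = (2*b*(-3 + b))/3 = 2*b*(-3 + b)/3)
H(v, A) = -4 - v (H(v, A) = -6 + (2 - v) = -4 - v)
126*10 + H(O(3), -3) = 126*10 + (-4 - 2*3*(-3 + 3)/3) = 1260 + (-4 - 2*3*0/3) = 1260 + (-4 - 1*0) = 1260 + (-4 + 0) = 1260 - 4 = 1256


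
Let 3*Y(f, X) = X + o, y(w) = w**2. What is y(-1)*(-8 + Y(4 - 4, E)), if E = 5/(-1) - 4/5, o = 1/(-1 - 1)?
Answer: -101/10 ≈ -10.100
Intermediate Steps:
o = -1/2 (o = 1/(-2) = -1/2 ≈ -0.50000)
E = -29/5 (E = 5*(-1) - 4*1/5 = -5 - 4/5 = -29/5 ≈ -5.8000)
Y(f, X) = -1/6 + X/3 (Y(f, X) = (X - 1/2)/3 = (-1/2 + X)/3 = -1/6 + X/3)
y(-1)*(-8 + Y(4 - 4, E)) = (-1)**2*(-8 + (-1/6 + (1/3)*(-29/5))) = 1*(-8 + (-1/6 - 29/15)) = 1*(-8 - 21/10) = 1*(-101/10) = -101/10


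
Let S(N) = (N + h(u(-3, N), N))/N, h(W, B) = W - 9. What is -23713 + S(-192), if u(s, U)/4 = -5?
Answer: -4552675/192 ≈ -23712.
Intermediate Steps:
u(s, U) = -20 (u(s, U) = 4*(-5) = -20)
h(W, B) = -9 + W
S(N) = (-29 + N)/N (S(N) = (N + (-9 - 20))/N = (N - 29)/N = (-29 + N)/N)
-23713 + S(-192) = -23713 + (-29 - 192)/(-192) = -23713 - 1/192*(-221) = -23713 + 221/192 = -4552675/192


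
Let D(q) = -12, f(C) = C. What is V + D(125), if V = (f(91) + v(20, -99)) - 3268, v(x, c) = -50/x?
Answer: -6383/2 ≈ -3191.5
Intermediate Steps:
V = -6359/2 (V = (91 - 50/20) - 3268 = (91 - 50*1/20) - 3268 = (91 - 5/2) - 3268 = 177/2 - 3268 = -6359/2 ≈ -3179.5)
V + D(125) = -6359/2 - 12 = -6383/2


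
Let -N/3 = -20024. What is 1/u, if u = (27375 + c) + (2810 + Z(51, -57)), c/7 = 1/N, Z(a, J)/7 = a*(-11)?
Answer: 60072/1577370583 ≈ 3.8084e-5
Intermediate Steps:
Z(a, J) = -77*a (Z(a, J) = 7*(a*(-11)) = 7*(-11*a) = -77*a)
N = 60072 (N = -3*(-20024) = 60072)
c = 7/60072 ≈ 0.00011653
u = 1577370583/60072 (u = (27375 + 7/60072) + (2810 - 77*51) = 1644471007/60072 + (2810 - 3927) = 1644471007/60072 - 1117 = 1577370583/60072 ≈ 26258.)
1/u = 1/(1577370583/60072) = 60072/1577370583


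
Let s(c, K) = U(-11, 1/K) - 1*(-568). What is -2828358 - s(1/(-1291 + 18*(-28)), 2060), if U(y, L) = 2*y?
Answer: -2828904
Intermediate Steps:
s(c, K) = 546 (s(c, K) = 2*(-11) - 1*(-568) = -22 + 568 = 546)
-2828358 - s(1/(-1291 + 18*(-28)), 2060) = -2828358 - 1*546 = -2828358 - 546 = -2828904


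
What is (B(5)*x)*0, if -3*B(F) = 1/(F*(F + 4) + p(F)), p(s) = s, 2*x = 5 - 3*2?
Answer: 0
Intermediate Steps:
x = -½ (x = (5 - 3*2)/2 = (5 - 6)/2 = (½)*(-1) = -½ ≈ -0.50000)
B(F) = -1/(3*(F + F*(4 + F))) (B(F) = -1/(3*(F*(F + 4) + F)) = -1/(3*(F*(4 + F) + F)) = -1/(3*(F + F*(4 + F))))
(B(5)*x)*0 = (-⅓/(5*(5 + 5))*(-½))*0 = (-⅓*⅕/10*(-½))*0 = (-⅓*⅕*⅒*(-½))*0 = -1/150*(-½)*0 = (1/300)*0 = 0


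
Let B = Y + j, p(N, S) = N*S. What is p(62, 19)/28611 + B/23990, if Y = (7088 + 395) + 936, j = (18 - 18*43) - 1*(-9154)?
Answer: 509411407/686377890 ≈ 0.74217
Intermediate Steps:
j = 8398 (j = (18 - 774) + 9154 = -756 + 9154 = 8398)
Y = 8419 (Y = 7483 + 936 = 8419)
B = 16817 (B = 8419 + 8398 = 16817)
p(62, 19)/28611 + B/23990 = (62*19)/28611 + 16817/23990 = 1178*(1/28611) + 16817*(1/23990) = 1178/28611 + 16817/23990 = 509411407/686377890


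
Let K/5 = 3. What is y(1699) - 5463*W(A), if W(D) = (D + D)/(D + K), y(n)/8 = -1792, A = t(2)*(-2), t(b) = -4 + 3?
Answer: -265564/17 ≈ -15621.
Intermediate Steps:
K = 15 (K = 5*3 = 15)
t(b) = -1
A = 2 (A = -1*(-2) = 2)
y(n) = -14336 (y(n) = 8*(-1792) = -14336)
W(D) = 2*D/(15 + D) (W(D) = (D + D)/(D + 15) = (2*D)/(15 + D) = 2*D/(15 + D))
y(1699) - 5463*W(A) = -14336 - 5463*2*2/(15 + 2) = -14336 - 5463*2*2/17 = -14336 - 5463*2*2*(1/17) = -14336 - 5463*4/17 = -14336 - 1*21852/17 = -14336 - 21852/17 = -265564/17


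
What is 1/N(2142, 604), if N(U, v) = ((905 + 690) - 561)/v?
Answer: 302/517 ≈ 0.58414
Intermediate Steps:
N(U, v) = 1034/v (N(U, v) = (1595 - 561)/v = 1034/v)
1/N(2142, 604) = 1/(1034/604) = 1/(1034*(1/604)) = 1/(517/302) = 302/517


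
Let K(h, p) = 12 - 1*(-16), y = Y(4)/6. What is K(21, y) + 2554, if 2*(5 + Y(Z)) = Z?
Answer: 2582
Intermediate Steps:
Y(Z) = -5 + Z/2
y = -½ (y = (-5 + (½)*4)/6 = (-5 + 2)*(⅙) = -3*⅙ = -½ ≈ -0.50000)
K(h, p) = 28 (K(h, p) = 12 + 16 = 28)
K(21, y) + 2554 = 28 + 2554 = 2582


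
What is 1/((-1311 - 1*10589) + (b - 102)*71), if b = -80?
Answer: -1/24822 ≈ -4.0287e-5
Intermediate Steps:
1/((-1311 - 1*10589) + (b - 102)*71) = 1/((-1311 - 1*10589) + (-80 - 102)*71) = 1/((-1311 - 10589) - 182*71) = 1/(-11900 - 12922) = 1/(-24822) = -1/24822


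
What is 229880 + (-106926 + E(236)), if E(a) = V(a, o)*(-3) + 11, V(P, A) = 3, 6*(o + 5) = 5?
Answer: 122956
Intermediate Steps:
o = -25/6 (o = -5 + (1/6)*5 = -5 + 5/6 = -25/6 ≈ -4.1667)
E(a) = 2 (E(a) = 3*(-3) + 11 = -9 + 11 = 2)
229880 + (-106926 + E(236)) = 229880 + (-106926 + 2) = 229880 - 106924 = 122956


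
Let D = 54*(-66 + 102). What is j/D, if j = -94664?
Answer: -11833/243 ≈ -48.695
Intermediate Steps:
D = 1944 (D = 54*36 = 1944)
j/D = -94664/1944 = -94664*1/1944 = -11833/243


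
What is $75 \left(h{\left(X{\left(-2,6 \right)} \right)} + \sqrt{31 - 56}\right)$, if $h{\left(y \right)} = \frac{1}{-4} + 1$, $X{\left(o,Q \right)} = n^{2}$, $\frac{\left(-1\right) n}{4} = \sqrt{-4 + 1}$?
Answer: $\frac{225}{4} + 375 i \approx 56.25 + 375.0 i$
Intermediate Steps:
$n = - 4 i \sqrt{3}$ ($n = - 4 \sqrt{-4 + 1} = - 4 \sqrt{-3} = - 4 i \sqrt{3} \approx - 6.9282 i$)
$X{\left(o,Q \right)} = -48$ ($X{\left(o,Q \right)} = \left(- 4 i \sqrt{3}\right)^{2} = -48$)
$h{\left(y \right)} = \frac{3}{4}$ ($h{\left(y \right)} = - \frac{1}{4} + 1 = \frac{3}{4}$)
$75 \left(h{\left(X{\left(-2,6 \right)} \right)} + \sqrt{31 - 56}\right) = 75 \left(\frac{3}{4} + \sqrt{31 - 56}\right) = 75 \left(\frac{3}{4} + \sqrt{-25}\right) = 75 \left(\frac{3}{4} + 5 i\right) = \frac{225}{4} + 375 i$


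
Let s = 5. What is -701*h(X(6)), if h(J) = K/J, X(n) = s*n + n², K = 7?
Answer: -4907/66 ≈ -74.349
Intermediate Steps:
X(n) = n² + 5*n (X(n) = 5*n + n² = n² + 5*n)
h(J) = 7/J
-701*h(X(6)) = -4907/(6*(5 + 6)) = -4907/(6*11) = -4907/66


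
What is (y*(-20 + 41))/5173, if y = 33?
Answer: 99/739 ≈ 0.13396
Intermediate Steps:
(y*(-20 + 41))/5173 = (33*(-20 + 41))/5173 = (33*21)*(1/5173) = 693*(1/5173) = 99/739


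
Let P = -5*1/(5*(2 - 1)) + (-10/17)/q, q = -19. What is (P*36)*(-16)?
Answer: 180288/323 ≈ 558.17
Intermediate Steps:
P = -313/323 (P = -5*1/(5*(2 - 1)) - 10/17/(-19) = -5/(1*5) - 10*1/17*(-1/19) = -5/5 - 10/17*(-1/19) = -5*1/5 + 10/323 = -1 + 10/323 = -313/323 ≈ -0.96904)
(P*36)*(-16) = -313/323*36*(-16) = -11268/323*(-16) = 180288/323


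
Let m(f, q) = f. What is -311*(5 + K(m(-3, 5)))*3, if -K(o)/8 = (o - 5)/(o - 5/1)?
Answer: 2799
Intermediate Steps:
K(o) = -8 (K(o) = -8*(o - 5)/(o - 5/1) = -8*(-5 + o)/(o - 5*1) = -8*(-5 + o)/(o - 5) = -8*(-5 + o)/(-5 + o) = -8*1 = -8)
-311*(5 + K(m(-3, 5)))*3 = -311*(5 - 8)*3 = -(-933)*3 = -311*(-9) = 2799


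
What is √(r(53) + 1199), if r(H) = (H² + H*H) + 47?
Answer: 4*√429 ≈ 82.849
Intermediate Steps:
r(H) = 47 + 2*H² (r(H) = (H² + H²) + 47 = 2*H² + 47 = 47 + 2*H²)
√(r(53) + 1199) = √((47 + 2*53²) + 1199) = √((47 + 2*2809) + 1199) = √((47 + 5618) + 1199) = √(5665 + 1199) = √6864 = 4*√429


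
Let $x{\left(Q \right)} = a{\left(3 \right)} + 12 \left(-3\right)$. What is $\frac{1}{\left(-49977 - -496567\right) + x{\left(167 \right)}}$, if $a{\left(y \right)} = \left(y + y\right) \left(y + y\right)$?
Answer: $\frac{1}{446590} \approx 2.2392 \cdot 10^{-6}$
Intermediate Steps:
$a{\left(y \right)} = 4 y^{2}$ ($a{\left(y \right)} = 2 y 2 y = 4 y^{2}$)
$x{\left(Q \right)} = 0$ ($x{\left(Q \right)} = 4 \cdot 3^{2} + 12 \left(-3\right) = 4 \cdot 9 - 36 = 36 - 36 = 0$)
$\frac{1}{\left(-49977 - -496567\right) + x{\left(167 \right)}} = \frac{1}{\left(-49977 - -496567\right) + 0} = \frac{1}{\left(-49977 + 496567\right) + 0} = \frac{1}{446590 + 0} = \frac{1}{446590}$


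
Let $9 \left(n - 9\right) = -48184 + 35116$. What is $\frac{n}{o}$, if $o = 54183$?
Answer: $- \frac{481}{18061} \approx -0.026632$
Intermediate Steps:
$n = -1443$ ($n = 9 + \frac{-48184 + 35116}{9} = 9 + \frac{1}{9} \left(-13068\right) = 9 - 1452 = -1443$)
$\frac{n}{o} = - \frac{1443}{54183} = \left(-1443\right) \frac{1}{54183} = - \frac{481}{18061}$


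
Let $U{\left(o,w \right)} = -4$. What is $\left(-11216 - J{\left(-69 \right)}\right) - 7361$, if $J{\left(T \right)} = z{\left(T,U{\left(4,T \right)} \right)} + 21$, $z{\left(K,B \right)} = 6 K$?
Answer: $-18184$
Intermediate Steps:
$J{\left(T \right)} = 21 + 6 T$ ($J{\left(T \right)} = 6 T + 21 = 21 + 6 T$)
$\left(-11216 - J{\left(-69 \right)}\right) - 7361 = \left(-11216 - \left(21 + 6 \left(-69\right)\right)\right) - 7361 = \left(-11216 - \left(21 - 414\right)\right) - 7361 = \left(-11216 - -393\right) - 7361 = \left(-11216 + 393\right) - 7361 = -10823 - 7361 = -18184$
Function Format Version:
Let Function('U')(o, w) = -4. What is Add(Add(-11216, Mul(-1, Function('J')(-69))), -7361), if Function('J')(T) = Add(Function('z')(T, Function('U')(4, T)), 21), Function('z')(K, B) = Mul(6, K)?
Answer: -18184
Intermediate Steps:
Function('J')(T) = Add(21, Mul(6, T)) (Function('J')(T) = Add(Mul(6, T), 21) = Add(21, Mul(6, T)))
Add(Add(-11216, Mul(-1, Function('J')(-69))), -7361) = Add(Add(-11216, Mul(-1, Add(21, Mul(6, -69)))), -7361) = Add(Add(-11216, Mul(-1, Add(21, -414))), -7361) = Add(Add(-11216, Mul(-1, -393)), -7361) = Add(Add(-11216, 393), -7361) = Add(-10823, -7361) = -18184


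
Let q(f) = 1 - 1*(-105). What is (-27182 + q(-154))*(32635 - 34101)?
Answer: 39693416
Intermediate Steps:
q(f) = 106 (q(f) = 1 + 105 = 106)
(-27182 + q(-154))*(32635 - 34101) = (-27182 + 106)*(32635 - 34101) = -27076*(-1466) = 39693416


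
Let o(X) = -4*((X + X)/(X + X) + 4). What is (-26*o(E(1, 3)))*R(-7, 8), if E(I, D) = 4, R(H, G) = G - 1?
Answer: 3640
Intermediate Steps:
R(H, G) = -1 + G
o(X) = -20 (o(X) = -4*((2*X)/((2*X)) + 4) = -4*((2*X)*(1/(2*X)) + 4) = -4*(1 + 4) = -4*5 = -20)
(-26*o(E(1, 3)))*R(-7, 8) = (-26*(-20))*(-1 + 8) = 520*7 = 3640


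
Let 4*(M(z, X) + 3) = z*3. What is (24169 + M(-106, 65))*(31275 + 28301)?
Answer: 1434977324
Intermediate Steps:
M(z, X) = -3 + 3*z/4 (M(z, X) = -3 + (z*3)/4 = -3 + (3*z)/4 = -3 + 3*z/4)
(24169 + M(-106, 65))*(31275 + 28301) = (24169 + (-3 + (¾)*(-106)))*(31275 + 28301) = (24169 + (-3 - 159/2))*59576 = (24169 - 165/2)*59576 = (48173/2)*59576 = 1434977324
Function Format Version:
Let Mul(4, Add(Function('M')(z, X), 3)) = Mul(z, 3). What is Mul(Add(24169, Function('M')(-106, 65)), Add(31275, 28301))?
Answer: 1434977324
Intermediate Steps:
Function('M')(z, X) = Add(-3, Mul(Rational(3, 4), z)) (Function('M')(z, X) = Add(-3, Mul(Rational(1, 4), Mul(z, 3))) = Add(-3, Mul(Rational(1, 4), Mul(3, z))) = Add(-3, Mul(Rational(3, 4), z)))
Mul(Add(24169, Function('M')(-106, 65)), Add(31275, 28301)) = Mul(Add(24169, Add(-3, Mul(Rational(3, 4), -106))), Add(31275, 28301)) = Mul(Add(24169, Add(-3, Rational(-159, 2))), 59576) = Mul(Add(24169, Rational(-165, 2)), 59576) = Mul(Rational(48173, 2), 59576) = 1434977324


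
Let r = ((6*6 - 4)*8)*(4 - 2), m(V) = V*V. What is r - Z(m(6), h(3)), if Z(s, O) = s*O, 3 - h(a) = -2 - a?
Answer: 224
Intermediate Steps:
m(V) = V²
h(a) = 5 + a (h(a) = 3 - (-2 - a) = 3 + (2 + a) = 5 + a)
Z(s, O) = O*s
r = 512 (r = ((36 - 4)*8)*2 = (32*8)*2 = 256*2 = 512)
r - Z(m(6), h(3)) = 512 - (5 + 3)*6² = 512 - 8*36 = 512 - 1*288 = 512 - 288 = 224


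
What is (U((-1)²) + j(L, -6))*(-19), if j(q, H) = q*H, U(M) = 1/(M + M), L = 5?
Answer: 1121/2 ≈ 560.50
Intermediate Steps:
U(M) = 1/(2*M)
j(q, H) = H*q
(U((-1)²) + j(L, -6))*(-19) = (1/(2*((-1)²)) - 6*5)*(-19) = ((½)/1 - 30)*(-19) = ((½)*1 - 30)*(-19) = (½ - 30)*(-19) = -59/2*(-19) = 1121/2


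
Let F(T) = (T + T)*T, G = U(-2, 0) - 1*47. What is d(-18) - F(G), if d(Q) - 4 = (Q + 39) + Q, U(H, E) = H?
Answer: -4795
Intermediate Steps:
d(Q) = 43 + 2*Q (d(Q) = 4 + ((Q + 39) + Q) = 4 + ((39 + Q) + Q) = 4 + (39 + 2*Q) = 43 + 2*Q)
G = -49 (G = -2 - 1*47 = -2 - 47 = -49)
F(T) = 2*T**2 (F(T) = (2*T)*T = 2*T**2)
d(-18) - F(G) = (43 + 2*(-18)) - 2*(-49)**2 = (43 - 36) - 2*2401 = 7 - 1*4802 = 7 - 4802 = -4795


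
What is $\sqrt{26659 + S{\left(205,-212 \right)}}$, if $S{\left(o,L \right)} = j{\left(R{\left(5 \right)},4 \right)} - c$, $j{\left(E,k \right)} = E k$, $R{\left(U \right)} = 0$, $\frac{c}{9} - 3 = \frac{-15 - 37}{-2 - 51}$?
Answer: $\frac{2 \sqrt{18696121}}{53} \approx 163.17$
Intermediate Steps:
$c = \frac{1899}{53}$ ($c = 27 + 9 \frac{-15 - 37}{-2 - 51} = 27 + 9 \left(- \frac{52}{-53}\right) = 27 + 9 \left(\left(-52\right) \left(- \frac{1}{53}\right)\right) = 27 + 9 \cdot \frac{52}{53} = 27 + \frac{468}{53} = \frac{1899}{53} \approx 35.83$)
$S{\left(o,L \right)} = - \frac{1899}{53}$ ($S{\left(o,L \right)} = 0 \cdot 4 - \frac{1899}{53} = 0 - \frac{1899}{53} = - \frac{1899}{53}$)
$\sqrt{26659 + S{\left(205,-212 \right)}} = \sqrt{26659 - \frac{1899}{53}} = \sqrt{\frac{1411028}{53}} = \frac{2 \sqrt{18696121}}{53}$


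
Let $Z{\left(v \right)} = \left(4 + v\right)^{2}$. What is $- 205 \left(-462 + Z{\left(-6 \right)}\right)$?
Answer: $93890$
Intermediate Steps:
$- 205 \left(-462 + Z{\left(-6 \right)}\right) = - 205 \left(-462 + \left(4 - 6\right)^{2}\right) = - 205 \left(-462 + \left(-2\right)^{2}\right) = - 205 \left(-462 + 4\right) = \left(-205\right) \left(-458\right) = 93890$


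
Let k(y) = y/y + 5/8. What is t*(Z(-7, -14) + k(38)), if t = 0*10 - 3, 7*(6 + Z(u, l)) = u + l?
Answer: 177/8 ≈ 22.125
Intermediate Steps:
Z(u, l) = -6 + l/7 + u/7 (Z(u, l) = -6 + (u + l)/7 = -6 + (l + u)/7 = -6 + (l/7 + u/7) = -6 + l/7 + u/7)
k(y) = 13/8 (k(y) = 1 + 5*(⅛) = 1 + 5/8 = 13/8)
t = -3 (t = 0 - 3 = -3)
t*(Z(-7, -14) + k(38)) = -3*((-6 + (⅐)*(-14) + (⅐)*(-7)) + 13/8) = -3*((-6 - 2 - 1) + 13/8) = -3*(-9 + 13/8) = -3*(-59/8) = 177/8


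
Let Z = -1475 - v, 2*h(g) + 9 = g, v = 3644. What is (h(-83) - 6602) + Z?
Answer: -11767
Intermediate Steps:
h(g) = -9/2 + g/2
Z = -5119 (Z = -1475 - 1*3644 = -1475 - 3644 = -5119)
(h(-83) - 6602) + Z = ((-9/2 + (1/2)*(-83)) - 6602) - 5119 = ((-9/2 - 83/2) - 6602) - 5119 = (-46 - 6602) - 5119 = -6648 - 5119 = -11767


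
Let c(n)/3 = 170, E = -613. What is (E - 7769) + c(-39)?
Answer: -7872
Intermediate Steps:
c(n) = 510 (c(n) = 3*170 = 510)
(E - 7769) + c(-39) = (-613 - 7769) + 510 = -8382 + 510 = -7872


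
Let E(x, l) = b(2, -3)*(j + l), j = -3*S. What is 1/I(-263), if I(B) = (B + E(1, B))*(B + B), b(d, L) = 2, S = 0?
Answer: 1/415014 ≈ 2.4096e-6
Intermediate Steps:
j = 0 (j = -3*0 = 0)
E(x, l) = 2*l (E(x, l) = 2*(0 + l) = 2*l)
I(B) = 6*B² (I(B) = (B + 2*B)*(B + B) = (3*B)*(2*B) = 6*B²)
1/I(-263) = 1/(6*(-263)²) = 1/(6*69169) = 1/415014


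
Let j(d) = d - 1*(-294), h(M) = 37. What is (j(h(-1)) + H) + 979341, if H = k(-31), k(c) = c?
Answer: 979641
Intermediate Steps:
H = -31
j(d) = 294 + d (j(d) = d + 294 = 294 + d)
(j(h(-1)) + H) + 979341 = ((294 + 37) - 31) + 979341 = (331 - 31) + 979341 = 300 + 979341 = 979641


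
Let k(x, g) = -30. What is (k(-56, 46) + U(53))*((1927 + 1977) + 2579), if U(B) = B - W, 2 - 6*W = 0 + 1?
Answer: 296057/2 ≈ 1.4803e+5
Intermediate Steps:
W = ⅙ (W = ⅓ - (0 + 1)/6 = ⅓ - ⅙*1 = ⅓ - ⅙ = ⅙ ≈ 0.16667)
U(B) = -⅙ + B (U(B) = B - 1*⅙ = B - ⅙ = -⅙ + B)
(k(-56, 46) + U(53))*((1927 + 1977) + 2579) = (-30 + (-⅙ + 53))*((1927 + 1977) + 2579) = (-30 + 317/6)*(3904 + 2579) = (137/6)*6483 = 296057/2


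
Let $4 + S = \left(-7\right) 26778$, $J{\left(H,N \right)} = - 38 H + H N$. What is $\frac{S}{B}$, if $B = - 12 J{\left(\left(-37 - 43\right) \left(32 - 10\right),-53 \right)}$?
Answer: $\frac{18745}{192192} \approx 0.097533$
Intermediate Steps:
$S = -187450$ ($S = -4 - 187446 = -187450$)
$B = -1921920$ ($B = - 12 \left(-37 - 43\right) \left(32 - 10\right) \left(-38 - 53\right) = - 12 \left(-80\right) 22 \left(-91\right) = - 12 \left(\left(-1760\right) \left(-91\right)\right) = \left(-12\right) 160160 = -1921920$)
$\frac{S}{B} = - \frac{187450}{-1921920} = \left(-187450\right) \left(- \frac{1}{1921920}\right) = \frac{18745}{192192}$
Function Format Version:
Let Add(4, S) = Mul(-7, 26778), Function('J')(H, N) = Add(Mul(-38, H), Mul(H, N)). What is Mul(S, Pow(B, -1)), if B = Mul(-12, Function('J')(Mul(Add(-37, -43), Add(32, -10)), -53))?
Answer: Rational(18745, 192192) ≈ 0.097533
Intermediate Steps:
S = -187450 (S = Add(-4, Mul(-7, 26778)) = Add(-4, -187446) = -187450)
B = -1921920 (B = Mul(-12, Mul(Mul(Add(-37, -43), Add(32, -10)), Add(-38, -53))) = Mul(-12, Mul(Mul(-80, 22), -91)) = Mul(-12, Mul(-1760, -91)) = Mul(-12, 160160) = -1921920)
Mul(S, Pow(B, -1)) = Mul(-187450, Pow(-1921920, -1)) = Mul(-187450, Rational(-1, 1921920)) = Rational(18745, 192192)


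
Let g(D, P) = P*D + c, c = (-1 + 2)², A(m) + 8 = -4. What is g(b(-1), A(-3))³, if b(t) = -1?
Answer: 2197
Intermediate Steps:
A(m) = -12 (A(m) = -8 - 4 = -12)
c = 1 (c = 1² = 1)
g(D, P) = 1 + D*P (g(D, P) = P*D + 1 = D*P + 1 = 1 + D*P)
g(b(-1), A(-3))³ = (1 - 1*(-12))³ = (1 + 12)³ = 13³ = 2197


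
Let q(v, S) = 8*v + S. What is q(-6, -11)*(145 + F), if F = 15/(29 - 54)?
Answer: -42598/5 ≈ -8519.6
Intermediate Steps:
q(v, S) = S + 8*v
F = -3/5 (F = 15/(-25) = 15*(-1/25) = -3/5 ≈ -0.60000)
q(-6, -11)*(145 + F) = (-11 + 8*(-6))*(145 - 3/5) = (-11 - 48)*(722/5) = -59*722/5 = -42598/5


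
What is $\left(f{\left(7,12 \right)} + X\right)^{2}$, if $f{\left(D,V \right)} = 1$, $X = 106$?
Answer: $11449$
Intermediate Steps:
$\left(f{\left(7,12 \right)} + X\right)^{2} = \left(1 + 106\right)^{2} = 107^{2} = 11449$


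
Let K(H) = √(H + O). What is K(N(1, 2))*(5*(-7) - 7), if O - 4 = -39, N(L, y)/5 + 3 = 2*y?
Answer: -42*I*√30 ≈ -230.04*I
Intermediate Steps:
N(L, y) = -15 + 10*y (N(L, y) = -15 + 5*(2*y) = -15 + 10*y)
O = -35 (O = 4 - 39 = -35)
K(H) = √(-35 + H) (K(H) = √(H - 35) = √(-35 + H))
K(N(1, 2))*(5*(-7) - 7) = √(-35 + (-15 + 10*2))*(5*(-7) - 7) = √(-35 + (-15 + 20))*(-35 - 7) = √(-35 + 5)*(-42) = √(-30)*(-42) = (I*√30)*(-42) = -42*I*√30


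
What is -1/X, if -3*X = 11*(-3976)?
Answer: -3/43736 ≈ -6.8593e-5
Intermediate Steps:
X = 43736/3 (X = -11*(-3976)/3 = -1/3*(-43736) = 43736/3 ≈ 14579.)
-1/X = -1/43736/3 = -1*3/43736 = -3/43736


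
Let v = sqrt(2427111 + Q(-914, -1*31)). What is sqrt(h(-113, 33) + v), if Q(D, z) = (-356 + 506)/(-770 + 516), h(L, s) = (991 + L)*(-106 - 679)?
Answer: sqrt(-11116590670 + 127*sqrt(39146863794))/127 ≈ 829.26*I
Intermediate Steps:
h(L, s) = -777935 - 785*L (h(L, s) = (991 + L)*(-785) = -777935 - 785*L)
Q(D, z) = -75/127 (Q(D, z) = 150/(-254) = 150*(-1/254) = -75/127)
v = sqrt(39146863794)/127 (v = sqrt(2427111 - 75/127) = sqrt(308243022/127) = sqrt(39146863794)/127 ≈ 1557.9)
sqrt(h(-113, 33) + v) = sqrt((-777935 - 785*(-113)) + sqrt(39146863794)/127) = sqrt((-777935 + 88705) + sqrt(39146863794)/127) = sqrt(-689230 + sqrt(39146863794)/127)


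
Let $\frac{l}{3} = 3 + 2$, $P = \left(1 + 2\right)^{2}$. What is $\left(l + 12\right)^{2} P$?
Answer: $6561$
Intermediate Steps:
$P = 9$ ($P = 3^{2} = 9$)
$l = 15$ ($l = 3 \left(3 + 2\right) = 3 \cdot 5 = 15$)
$\left(l + 12\right)^{2} P = \left(15 + 12\right)^{2} \cdot 9 = 27^{2} \cdot 9 = 729 \cdot 9 = 6561$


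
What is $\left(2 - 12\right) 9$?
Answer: $-90$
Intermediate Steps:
$\left(2 - 12\right) 9 = \left(-10\right) 9 = -90$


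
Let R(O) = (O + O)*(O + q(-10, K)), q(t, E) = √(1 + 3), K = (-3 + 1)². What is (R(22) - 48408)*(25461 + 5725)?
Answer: -1476719472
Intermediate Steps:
K = 4 (K = (-2)² = 4)
q(t, E) = 2 (q(t, E) = √4 = 2)
R(O) = 2*O*(2 + O) (R(O) = (O + O)*(O + 2) = (2*O)*(2 + O) = 2*O*(2 + O))
(R(22) - 48408)*(25461 + 5725) = (2*22*(2 + 22) - 48408)*(25461 + 5725) = (2*22*24 - 48408)*31186 = (1056 - 48408)*31186 = -47352*31186 = -1476719472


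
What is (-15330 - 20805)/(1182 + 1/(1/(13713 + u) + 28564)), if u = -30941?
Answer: -323310088287/10575689378 ≈ -30.571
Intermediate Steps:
(-15330 - 20805)/(1182 + 1/(1/(13713 + u) + 28564)) = (-15330 - 20805)/(1182 + 1/(1/(13713 - 30941) + 28564)) = -36135/(1182 + 1/(1/(-17228) + 28564)) = -36135/(1182 + 1/(-1/17228 + 28564)) = -36135/(1182 + 1/(492100591/17228)) = -36135/(1182 + 17228/492100591) = -36135/581662915790/492100591 = -36135*492100591/581662915790 = -323310088287/10575689378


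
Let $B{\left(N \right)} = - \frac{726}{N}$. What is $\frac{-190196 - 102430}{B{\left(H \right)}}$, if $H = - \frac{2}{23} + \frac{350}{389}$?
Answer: $\frac{354662712}{1082587} \approx 327.61$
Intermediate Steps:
$H = \frac{7272}{8947}$ ($H = \left(-2\right) \frac{1}{23} + 350 \cdot \frac{1}{389} = - \frac{2}{23} + \frac{350}{389} = \frac{7272}{8947} \approx 0.81279$)
$\frac{-190196 - 102430}{B{\left(H \right)}} = \frac{-190196 - 102430}{\left(-726\right) \frac{1}{\frac{7272}{8947}}} = \frac{-190196 - 102430}{\left(-726\right) \frac{8947}{7272}} = - \frac{292626}{- \frac{1082587}{1212}} = \left(-292626\right) \left(- \frac{1212}{1082587}\right) = \frac{354662712}{1082587}$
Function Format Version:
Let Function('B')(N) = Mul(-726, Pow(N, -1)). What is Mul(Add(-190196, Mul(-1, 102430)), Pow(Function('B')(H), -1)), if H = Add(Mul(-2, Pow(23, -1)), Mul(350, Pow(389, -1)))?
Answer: Rational(354662712, 1082587) ≈ 327.61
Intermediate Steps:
H = Rational(7272, 8947) (H = Add(Mul(-2, Rational(1, 23)), Mul(350, Rational(1, 389))) = Add(Rational(-2, 23), Rational(350, 389)) = Rational(7272, 8947) ≈ 0.81279)
Mul(Add(-190196, Mul(-1, 102430)), Pow(Function('B')(H), -1)) = Mul(Add(-190196, Mul(-1, 102430)), Pow(Mul(-726, Pow(Rational(7272, 8947), -1)), -1)) = Mul(Add(-190196, -102430), Pow(Mul(-726, Rational(8947, 7272)), -1)) = Mul(-292626, Pow(Rational(-1082587, 1212), -1)) = Mul(-292626, Rational(-1212, 1082587)) = Rational(354662712, 1082587)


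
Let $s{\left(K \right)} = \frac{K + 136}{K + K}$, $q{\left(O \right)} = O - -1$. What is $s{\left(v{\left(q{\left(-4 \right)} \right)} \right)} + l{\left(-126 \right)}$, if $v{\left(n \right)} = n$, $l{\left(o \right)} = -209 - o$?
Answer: $- \frac{631}{6} \approx -105.17$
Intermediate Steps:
$q{\left(O \right)} = 1 + O$ ($q{\left(O \right)} = O + 1 = 1 + O$)
$s{\left(K \right)} = \frac{136 + K}{2 K}$
$s{\left(v{\left(q{\left(-4 \right)} \right)} \right)} + l{\left(-126 \right)} = \frac{136 + \left(1 - 4\right)}{2 \left(1 - 4\right)} - 83 = \frac{136 - 3}{2 \left(-3\right)} + \left(-209 + 126\right) = \frac{1}{2} \left(- \frac{1}{3}\right) 133 - 83 = - \frac{133}{6} - 83 = - \frac{631}{6}$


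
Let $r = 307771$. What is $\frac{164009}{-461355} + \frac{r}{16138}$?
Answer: $\frac{139344912463}{7445346990} \approx 18.716$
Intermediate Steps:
$\frac{164009}{-461355} + \frac{r}{16138} = \frac{164009}{-461355} + \frac{307771}{16138} = 164009 \left(- \frac{1}{461355}\right) + 307771 \cdot \frac{1}{16138} = - \frac{164009}{461355} + \frac{307771}{16138} = \frac{139344912463}{7445346990}$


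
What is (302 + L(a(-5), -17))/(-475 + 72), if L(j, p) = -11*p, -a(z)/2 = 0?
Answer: -489/403 ≈ -1.2134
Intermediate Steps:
a(z) = 0 (a(z) = -2*0 = 0)
(302 + L(a(-5), -17))/(-475 + 72) = (302 - 11*(-17))/(-475 + 72) = (302 + 187)/(-403) = 489*(-1/403) = -489/403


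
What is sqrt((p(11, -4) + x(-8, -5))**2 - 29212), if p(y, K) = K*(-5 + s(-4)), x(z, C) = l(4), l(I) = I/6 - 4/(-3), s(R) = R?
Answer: 2*I*sqrt(6942) ≈ 166.64*I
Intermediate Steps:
l(I) = 4/3 + I/6 (l(I) = I*(1/6) - 4*(-1/3) = I/6 + 4/3 = 4/3 + I/6)
x(z, C) = 2 (x(z, C) = 4/3 + (1/6)*4 = 4/3 + 2/3 = 2)
p(y, K) = -9*K (p(y, K) = K*(-5 - 4) = K*(-9) = -9*K)
sqrt((p(11, -4) + x(-8, -5))**2 - 29212) = sqrt((-9*(-4) + 2)**2 - 29212) = sqrt((36 + 2)**2 - 29212) = sqrt(38**2 - 29212) = sqrt(1444 - 29212) = sqrt(-27768) = 2*I*sqrt(6942)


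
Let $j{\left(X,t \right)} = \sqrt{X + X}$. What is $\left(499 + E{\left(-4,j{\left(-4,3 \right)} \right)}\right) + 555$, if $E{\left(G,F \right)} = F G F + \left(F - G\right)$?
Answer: $1090 + 2 i \sqrt{2} \approx 1090.0 + 2.8284 i$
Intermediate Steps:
$j{\left(X,t \right)} = \sqrt{2} \sqrt{X}$ ($j{\left(X,t \right)} = \sqrt{2 X} = \sqrt{2} \sqrt{X}$)
$E{\left(G,F \right)} = F - G + G F^{2}$ ($E{\left(G,F \right)} = G F^{2} + \left(F - G\right) = F - G + G F^{2}$)
$\left(499 + E{\left(-4,j{\left(-4,3 \right)} \right)}\right) + 555 = \left(499 - \left(-4 - 32 - \sqrt{2} \sqrt{-4}\right)\right) + 555 = \left(499 + \left(\sqrt{2} \cdot 2 i + 4 - 4 \left(\sqrt{2} \cdot 2 i\right)^{2}\right)\right) + 555 = \left(499 + \left(2 i \sqrt{2} + 4 - 4 \left(2 i \sqrt{2}\right)^{2}\right)\right) + 555 = \left(499 + \left(2 i \sqrt{2} + 4 - -32\right)\right) + 555 = \left(499 + \left(2 i \sqrt{2} + 4 + 32\right)\right) + 555 = \left(499 + \left(36 + 2 i \sqrt{2}\right)\right) + 555 = \left(535 + 2 i \sqrt{2}\right) + 555 = 1090 + 2 i \sqrt{2}$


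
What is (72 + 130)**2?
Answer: 40804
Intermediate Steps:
(72 + 130)**2 = 202**2 = 40804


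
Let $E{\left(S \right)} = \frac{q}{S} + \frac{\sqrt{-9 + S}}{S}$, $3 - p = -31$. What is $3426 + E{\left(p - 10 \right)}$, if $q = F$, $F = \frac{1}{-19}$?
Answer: $\frac{1562255}{456} + \frac{\sqrt{15}}{24} \approx 3426.2$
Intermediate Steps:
$p = 34$ ($p = 3 - -31 = 3 + 31 = 34$)
$F = - \frac{1}{19} \approx -0.052632$
$q = - \frac{1}{19} \approx -0.052632$
$E{\left(S \right)} = - \frac{1}{19 S} + \frac{\sqrt{-9 + S}}{S}$
$3426 + E{\left(p - 10 \right)} = 3426 + \frac{- \frac{1}{19} + \sqrt{-9 + \left(34 - 10\right)}}{34 - 10} = 3426 + \frac{- \frac{1}{19} + \sqrt{-9 + 24}}{24} = 3426 + \frac{- \frac{1}{19} + \sqrt{15}}{24} = 3426 - \left(\frac{1}{456} - \frac{\sqrt{15}}{24}\right) = \frac{1562255}{456} + \frac{\sqrt{15}}{24}$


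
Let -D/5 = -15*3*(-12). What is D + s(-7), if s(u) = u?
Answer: -2707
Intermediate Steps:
D = -2700 (D = -5*(-15*3)*(-12) = -(-225)*(-12) = -5*540 = -2700)
D + s(-7) = -2700 - 7 = -2707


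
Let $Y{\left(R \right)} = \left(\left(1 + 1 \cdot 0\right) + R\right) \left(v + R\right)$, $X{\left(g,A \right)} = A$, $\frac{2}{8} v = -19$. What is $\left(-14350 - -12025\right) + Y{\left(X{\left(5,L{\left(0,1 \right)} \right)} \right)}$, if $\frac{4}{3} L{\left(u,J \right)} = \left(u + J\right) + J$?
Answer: $- \frac{10045}{4} \approx -2511.3$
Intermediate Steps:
$v = -76$ ($v = 4 \left(-19\right) = -76$)
$L{\left(u,J \right)} = \frac{3 J}{2} + \frac{3 u}{4}$ ($L{\left(u,J \right)} = \frac{3 \left(\left(u + J\right) + J\right)}{4} = \frac{3 \left(\left(J + u\right) + J\right)}{4} = \frac{3 \left(u + 2 J\right)}{4} = \frac{3 J}{2} + \frac{3 u}{4}$)
$Y{\left(R \right)} = \left(1 + R\right) \left(-76 + R\right)$ ($Y{\left(R \right)} = \left(\left(1 + 1 \cdot 0\right) + R\right) \left(-76 + R\right) = \left(\left(1 + 0\right) + R\right) \left(-76 + R\right) = \left(1 + R\right) \left(-76 + R\right)$)
$\left(-14350 - -12025\right) + Y{\left(X{\left(5,L{\left(0,1 \right)} \right)} \right)} = \left(-14350 - -12025\right) - \left(76 - \left(\frac{3}{2} \cdot 1 + \frac{3}{4} \cdot 0\right)^{2} + 75 \left(\frac{3}{2} \cdot 1 + \frac{3}{4} \cdot 0\right)\right) = \left(-14350 + 12025\right) - \left(76 - \left(\frac{3}{2} + 0\right)^{2} + 75 \left(\frac{3}{2} + 0\right)\right) = -2325 - \left(\frac{377}{2} - \frac{9}{4}\right) = -2325 - \frac{745}{4} = - \frac{10045}{4}$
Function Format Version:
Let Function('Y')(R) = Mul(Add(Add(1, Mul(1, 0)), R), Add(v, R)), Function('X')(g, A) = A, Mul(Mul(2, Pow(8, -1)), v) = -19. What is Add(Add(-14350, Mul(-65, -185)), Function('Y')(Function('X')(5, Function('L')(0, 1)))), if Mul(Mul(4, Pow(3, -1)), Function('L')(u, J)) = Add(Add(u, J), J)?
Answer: Rational(-10045, 4) ≈ -2511.3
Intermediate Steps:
v = -76 (v = Mul(4, -19) = -76)
Function('L')(u, J) = Add(Mul(Rational(3, 2), J), Mul(Rational(3, 4), u)) (Function('L')(u, J) = Mul(Rational(3, 4), Add(Add(u, J), J)) = Mul(Rational(3, 4), Add(Add(J, u), J)) = Mul(Rational(3, 4), Add(u, Mul(2, J))) = Add(Mul(Rational(3, 2), J), Mul(Rational(3, 4), u)))
Function('Y')(R) = Mul(Add(1, R), Add(-76, R)) (Function('Y')(R) = Mul(Add(Add(1, Mul(1, 0)), R), Add(-76, R)) = Mul(Add(Add(1, 0), R), Add(-76, R)) = Mul(Add(1, R), Add(-76, R)))
Add(Add(-14350, Mul(-65, -185)), Function('Y')(Function('X')(5, Function('L')(0, 1)))) = Add(Add(-14350, Mul(-65, -185)), Add(-76, Pow(Add(Mul(Rational(3, 2), 1), Mul(Rational(3, 4), 0)), 2), Mul(-75, Add(Mul(Rational(3, 2), 1), Mul(Rational(3, 4), 0))))) = Add(Add(-14350, 12025), Add(-76, Pow(Add(Rational(3, 2), 0), 2), Mul(-75, Add(Rational(3, 2), 0)))) = Add(-2325, Add(-76, Pow(Rational(3, 2), 2), Mul(-75, Rational(3, 2)))) = Add(-2325, Add(-76, Rational(9, 4), Rational(-225, 2))) = Add(-2325, Rational(-745, 4)) = Rational(-10045, 4)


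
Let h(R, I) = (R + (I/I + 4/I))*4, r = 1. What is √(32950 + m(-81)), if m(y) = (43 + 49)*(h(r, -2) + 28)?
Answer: √35526 ≈ 188.48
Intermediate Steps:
h(R, I) = 4 + 4*R + 16/I (h(R, I) = (R + (1 + 4/I))*4 = (1 + R + 4/I)*4 = 4 + 4*R + 16/I)
m(y) = 2576 (m(y) = (43 + 49)*((4 + 4*1 + 16/(-2)) + 28) = 92*((4 + 4 + 16*(-½)) + 28) = 92*((4 + 4 - 8) + 28) = 92*(0 + 28) = 92*28 = 2576)
√(32950 + m(-81)) = √(32950 + 2576) = √35526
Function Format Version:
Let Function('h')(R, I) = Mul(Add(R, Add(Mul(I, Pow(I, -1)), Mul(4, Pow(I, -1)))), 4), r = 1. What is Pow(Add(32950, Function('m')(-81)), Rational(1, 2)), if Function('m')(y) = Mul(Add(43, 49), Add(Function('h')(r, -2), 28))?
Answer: Pow(35526, Rational(1, 2)) ≈ 188.48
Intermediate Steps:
Function('h')(R, I) = Add(4, Mul(4, R), Mul(16, Pow(I, -1))) (Function('h')(R, I) = Mul(Add(R, Add(1, Mul(4, Pow(I, -1)))), 4) = Mul(Add(1, R, Mul(4, Pow(I, -1))), 4) = Add(4, Mul(4, R), Mul(16, Pow(I, -1))))
Function('m')(y) = 2576 (Function('m')(y) = Mul(Add(43, 49), Add(Add(4, Mul(4, 1), Mul(16, Pow(-2, -1))), 28)) = Mul(92, Add(Add(4, 4, Mul(16, Rational(-1, 2))), 28)) = Mul(92, Add(Add(4, 4, -8), 28)) = Mul(92, Add(0, 28)) = Mul(92, 28) = 2576)
Pow(Add(32950, Function('m')(-81)), Rational(1, 2)) = Pow(Add(32950, 2576), Rational(1, 2)) = Pow(35526, Rational(1, 2))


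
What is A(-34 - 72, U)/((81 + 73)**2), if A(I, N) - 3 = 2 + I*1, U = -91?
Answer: -101/23716 ≈ -0.0042587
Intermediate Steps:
A(I, N) = 5 + I (A(I, N) = 3 + (2 + I*1) = 3 + (2 + I) = 5 + I)
A(-34 - 72, U)/((81 + 73)**2) = (5 + (-34 - 72))/((81 + 73)**2) = (5 - 106)/(154**2) = -101/23716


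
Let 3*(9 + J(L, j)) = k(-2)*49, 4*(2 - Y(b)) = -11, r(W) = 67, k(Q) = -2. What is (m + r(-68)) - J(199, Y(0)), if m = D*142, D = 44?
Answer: 19070/3 ≈ 6356.7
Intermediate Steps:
Y(b) = 19/4 (Y(b) = 2 - ¼*(-11) = 2 + 11/4 = 19/4)
J(L, j) = -125/3 (J(L, j) = -9 + (-2*49)/3 = -9 + (⅓)*(-98) = -9 - 98/3 = -125/3)
m = 6248 (m = 44*142 = 6248)
(m + r(-68)) - J(199, Y(0)) = (6248 + 67) - 1*(-125/3) = 6315 + 125/3 = 19070/3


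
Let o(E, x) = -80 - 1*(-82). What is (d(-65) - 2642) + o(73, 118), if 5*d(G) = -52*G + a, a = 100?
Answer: -1944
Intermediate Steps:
o(E, x) = 2 (o(E, x) = -80 + 82 = 2)
d(G) = 20 - 52*G/5 (d(G) = (-52*G + 100)/5 = (100 - 52*G)/5 = 20 - 52*G/5)
(d(-65) - 2642) + o(73, 118) = ((20 - 52/5*(-65)) - 2642) + 2 = ((20 + 676) - 2642) + 2 = (696 - 2642) + 2 = -1946 + 2 = -1944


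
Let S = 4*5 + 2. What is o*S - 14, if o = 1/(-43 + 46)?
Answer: -20/3 ≈ -6.6667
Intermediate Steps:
o = 1/3 ≈ 0.33333
S = 22 (S = 20 + 2 = 22)
o*S - 14 = (1/3)*22 - 14 = 22/3 - 14 = -20/3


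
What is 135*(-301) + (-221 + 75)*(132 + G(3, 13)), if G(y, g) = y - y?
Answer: -59907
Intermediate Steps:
G(y, g) = 0
135*(-301) + (-221 + 75)*(132 + G(3, 13)) = 135*(-301) + (-221 + 75)*(132 + 0) = -40635 - 146*132 = -40635 - 19272 = -59907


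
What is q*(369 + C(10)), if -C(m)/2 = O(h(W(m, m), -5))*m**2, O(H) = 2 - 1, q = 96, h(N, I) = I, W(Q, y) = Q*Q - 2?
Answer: 16224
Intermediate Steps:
W(Q, y) = -2 + Q**2 (W(Q, y) = Q**2 - 2 = -2 + Q**2)
O(H) = 1
C(m) = -2*m**2
q*(369 + C(10)) = 96*(369 - 2*10**2) = 96*(369 - 2*100) = 96*(369 - 200) = 96*169 = 16224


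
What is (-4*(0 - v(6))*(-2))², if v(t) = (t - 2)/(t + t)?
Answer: 64/9 ≈ 7.1111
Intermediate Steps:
v(t) = (-2 + t)/(2*t) (v(t) = (-2 + t)/((2*t)) = (-2 + t)*(1/(2*t)) = (-2 + t)/(2*t))
(-4*(0 - v(6))*(-2))² = (-4*(0 - (-2 + 6)/(2*6))*(-2))² = (-4*(0 - 4/(2*6))*(-2))² = (-4*(0 - 1*⅓)*(-2))² = (-4*(0 - ⅓)*(-2))² = (-(-4)*(-2)/3)² = (-4*⅔)² = (-8/3)² = 64/9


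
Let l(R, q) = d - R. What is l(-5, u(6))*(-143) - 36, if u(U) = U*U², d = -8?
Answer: 393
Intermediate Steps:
u(U) = U³
l(R, q) = -8 - R
l(-5, u(6))*(-143) - 36 = (-8 - 1*(-5))*(-143) - 36 = (-8 + 5)*(-143) - 36 = -3*(-143) - 36 = 429 - 36 = 393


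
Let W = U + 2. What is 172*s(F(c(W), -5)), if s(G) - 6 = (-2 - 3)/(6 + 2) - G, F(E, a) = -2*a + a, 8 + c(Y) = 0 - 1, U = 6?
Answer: 129/2 ≈ 64.500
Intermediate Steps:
W = 8 (W = 6 + 2 = 8)
c(Y) = -9 (c(Y) = -8 + (0 - 1) = -8 - 1 = -9)
F(E, a) = -a
s(G) = 43/8 - G (s(G) = 6 + ((-2 - 3)/(6 + 2) - G) = 6 + (-5/8 - G) = 43/8 - G)
172*s(F(c(W), -5)) = 172*(43/8 - (-1)*(-5)) = 172*(43/8 - 1*5) = 172*(43/8 - 5) = 172*(3/8) = 129/2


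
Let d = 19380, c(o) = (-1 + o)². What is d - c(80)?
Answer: 13139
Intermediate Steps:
d - c(80) = 19380 - (-1 + 80)² = 19380 - 1*79² = 19380 - 1*6241 = 19380 - 6241 = 13139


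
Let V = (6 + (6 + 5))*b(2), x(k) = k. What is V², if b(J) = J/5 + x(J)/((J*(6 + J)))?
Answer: 127449/1600 ≈ 79.656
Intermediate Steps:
b(J) = 1/(6 + J) + J/5 (b(J) = J/5 + J/((J*(6 + J))) = J*(⅕) + J*(1/(J*(6 + J))) = J/5 + 1/(6 + J) = 1/(6 + J) + J/5)
V = 357/40 (V = (6 + (6 + 5))*((5 + 2² + 6*2)/(5*(6 + 2))) = (6 + 11)*((⅕)*(5 + 4 + 12)/8) = 17*((⅕)*(⅛)*21) = 17*(21/40) = 357/40 ≈ 8.9250)
V² = (357/40)² = 127449/1600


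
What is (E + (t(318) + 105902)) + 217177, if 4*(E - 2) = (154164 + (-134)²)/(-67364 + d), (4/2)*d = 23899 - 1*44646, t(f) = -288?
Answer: 10037231123/31095 ≈ 3.2279e+5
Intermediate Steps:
d = -20747/2 (d = (23899 - 1*44646)/2 = (23899 - 44646)/2 = (½)*(-20747) = -20747/2 ≈ -10374.)
E = 44978/31095 (E = 2 + ((154164 + (-134)²)/(-67364 - 20747/2))/4 = 2 + ((154164 + 17956)/(-155475/2))/4 = 2 + (172120*(-2/155475))/4 = 2 + (¼)*(-68848/31095) = 2 - 17212/31095 = 44978/31095 ≈ 1.4465)
(E + (t(318) + 105902)) + 217177 = (44978/31095 + (-288 + 105902)) + 217177 = (44978/31095 + 105614) + 217177 = 3284112308/31095 + 217177 = 10037231123/31095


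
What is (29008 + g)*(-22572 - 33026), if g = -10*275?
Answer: -1459892284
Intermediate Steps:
g = -2750
(29008 + g)*(-22572 - 33026) = (29008 - 2750)*(-22572 - 33026) = 26258*(-55598) = -1459892284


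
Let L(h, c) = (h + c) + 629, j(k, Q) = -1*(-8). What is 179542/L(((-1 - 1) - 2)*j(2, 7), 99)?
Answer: 89771/348 ≈ 257.96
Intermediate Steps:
j(k, Q) = 8
L(h, c) = 629 + c + h (L(h, c) = (c + h) + 629 = 629 + c + h)
179542/L(((-1 - 1) - 2)*j(2, 7), 99) = 179542/(629 + 99 + ((-1 - 1) - 2)*8) = 179542/(629 + 99 + (-2 - 2)*8) = 179542/(629 + 99 - 4*8) = 179542/(629 + 99 - 32) = 179542/696 = 179542*(1/696) = 89771/348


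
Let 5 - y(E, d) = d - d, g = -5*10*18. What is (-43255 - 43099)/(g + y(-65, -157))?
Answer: 86354/895 ≈ 96.485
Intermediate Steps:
g = -900 (g = -50*18 = -900)
y(E, d) = 5 (y(E, d) = 5 - (d - d) = 5 - 1*0 = 5 + 0 = 5)
(-43255 - 43099)/(g + y(-65, -157)) = (-43255 - 43099)/(-900 + 5) = -86354/(-895) = -86354*(-1/895) = 86354/895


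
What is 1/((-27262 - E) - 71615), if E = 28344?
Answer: -1/127221 ≈ -7.8603e-6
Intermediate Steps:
1/((-27262 - E) - 71615) = 1/((-27262 - 1*28344) - 71615) = 1/((-27262 - 28344) - 71615) = 1/(-55606 - 71615) = 1/(-127221) = -1/127221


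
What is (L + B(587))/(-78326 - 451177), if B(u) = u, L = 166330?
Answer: -55639/176501 ≈ -0.31523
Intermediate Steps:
(L + B(587))/(-78326 - 451177) = (166330 + 587)/(-78326 - 451177) = 166917/(-529503) = 166917*(-1/529503) = -55639/176501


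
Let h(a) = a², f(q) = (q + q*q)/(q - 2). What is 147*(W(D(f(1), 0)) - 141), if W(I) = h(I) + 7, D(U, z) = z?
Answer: -19698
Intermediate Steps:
f(q) = (q + q²)/(-2 + q)
W(I) = 7 + I² (W(I) = I² + 7 = 7 + I²)
147*(W(D(f(1), 0)) - 141) = 147*((7 + 0²) - 141) = 147*((7 + 0) - 141) = 147*(7 - 141) = 147*(-134) = -19698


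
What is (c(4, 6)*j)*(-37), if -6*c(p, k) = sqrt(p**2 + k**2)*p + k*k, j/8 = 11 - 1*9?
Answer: 3552 + 2368*sqrt(13)/3 ≈ 6398.0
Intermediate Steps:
j = 16 (j = 8*(11 - 1*9) = 8*(11 - 9) = 8*2 = 16)
c(p, k) = -k**2/6 - p*sqrt(k**2 + p**2)/6 (c(p, k) = -(sqrt(p**2 + k**2)*p + k*k)/6 = -(sqrt(k**2 + p**2)*p + k**2)/6 = -(p*sqrt(k**2 + p**2) + k**2)/6 = -(k**2 + p*sqrt(k**2 + p**2))/6 = -k**2/6 - p*sqrt(k**2 + p**2)/6)
(c(4, 6)*j)*(-37) = ((-1/6*6**2 - 1/6*4*sqrt(6**2 + 4**2))*16)*(-37) = ((-1/6*36 - 1/6*4*sqrt(36 + 16))*16)*(-37) = ((-6 - 1/6*4*sqrt(52))*16)*(-37) = ((-6 - 1/6*4*2*sqrt(13))*16)*(-37) = ((-6 - 4*sqrt(13)/3)*16)*(-37) = (-96 - 64*sqrt(13)/3)*(-37) = 3552 + 2368*sqrt(13)/3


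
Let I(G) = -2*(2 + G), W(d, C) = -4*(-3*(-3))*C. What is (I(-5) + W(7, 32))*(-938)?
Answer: 1074948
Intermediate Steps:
W(d, C) = -36*C
I(G) = -4 - 2*G
(I(-5) + W(7, 32))*(-938) = ((-4 - 2*(-5)) - 36*32)*(-938) = ((-4 + 10) - 1152)*(-938) = (6 - 1152)*(-938) = -1146*(-938) = 1074948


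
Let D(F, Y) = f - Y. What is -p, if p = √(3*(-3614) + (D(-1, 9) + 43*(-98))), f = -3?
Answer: -2*I*√3767 ≈ -122.75*I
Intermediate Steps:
D(F, Y) = -3 - Y
p = 2*I*√3767 (p = √(3*(-3614) + ((-3 - 1*9) + 43*(-98))) = √(-10842 + ((-3 - 9) - 4214)) = √(-10842 + (-12 - 4214)) = √(-10842 - 4226) = √(-15068) = 2*I*√3767 ≈ 122.75*I)
-p = -2*I*√3767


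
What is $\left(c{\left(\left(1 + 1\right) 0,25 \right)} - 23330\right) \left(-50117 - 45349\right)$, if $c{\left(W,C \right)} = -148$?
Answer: $2241350748$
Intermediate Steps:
$\left(c{\left(\left(1 + 1\right) 0,25 \right)} - 23330\right) \left(-50117 - 45349\right) = \left(-148 - 23330\right) \left(-50117 - 45349\right) = \left(-23478\right) \left(-95466\right) = 2241350748$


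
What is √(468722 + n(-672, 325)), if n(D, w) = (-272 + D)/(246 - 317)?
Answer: √2362894626/71 ≈ 684.64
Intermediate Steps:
n(D, w) = 272/71 - D/71 (n(D, w) = (-272 + D)/(-71) = (-272 + D)*(-1/71) = 272/71 - D/71)
√(468722 + n(-672, 325)) = √(468722 + (272/71 - 1/71*(-672))) = √(468722 + (272/71 + 672/71)) = √(468722 + 944/71) = √(33280206/71) = √2362894626/71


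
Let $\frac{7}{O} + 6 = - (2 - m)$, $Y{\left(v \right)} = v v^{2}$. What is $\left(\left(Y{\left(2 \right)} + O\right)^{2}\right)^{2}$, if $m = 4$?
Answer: $\frac{390625}{256} \approx 1525.9$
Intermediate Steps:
$Y{\left(v \right)} = v^{3}$
$O = - \frac{7}{4}$ ($O = \frac{7}{-6 - \left(2 - 4\right)} = \frac{7}{-6 - -2} = \frac{7}{-6 + 2} = \frac{7}{-4} = 7 \left(- \frac{1}{4}\right) = - \frac{7}{4} \approx -1.75$)
$\left(\left(Y{\left(2 \right)} + O\right)^{2}\right)^{2} = \left(\left(2^{3} - \frac{7}{4}\right)^{2}\right)^{2} = \left(\left(8 - \frac{7}{4}\right)^{2}\right)^{2} = \left(\left(\frac{25}{4}\right)^{2}\right)^{2} = \left(\frac{625}{16}\right)^{2} = \frac{390625}{256}$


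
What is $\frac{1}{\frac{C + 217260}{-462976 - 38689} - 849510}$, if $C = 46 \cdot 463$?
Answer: $- \frac{501665}{426169672708} \approx -1.1771 \cdot 10^{-6}$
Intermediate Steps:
$C = 21298$
$\frac{1}{\frac{C + 217260}{-462976 - 38689} - 849510} = \frac{1}{\frac{21298 + 217260}{-462976 - 38689} - 849510} = \frac{1}{\frac{238558}{-501665} - 849510} = \frac{1}{238558 \left(- \frac{1}{501665}\right) - 849510} = \frac{1}{- \frac{238558}{501665} - 849510} = \frac{1}{- \frac{426169672708}{501665}} = - \frac{501665}{426169672708}$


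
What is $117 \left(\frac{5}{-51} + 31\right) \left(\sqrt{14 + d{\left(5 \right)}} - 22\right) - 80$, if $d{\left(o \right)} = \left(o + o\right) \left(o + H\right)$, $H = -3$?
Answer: $- \frac{1353568}{17} + \frac{61464 \sqrt{34}}{17} \approx -58540.0$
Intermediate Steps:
$d{\left(o \right)} = 2 o \left(-3 + o\right)$ ($d{\left(o \right)} = \left(o + o\right) \left(o - 3\right) = 2 o \left(-3 + o\right)$)
$117 \left(\frac{5}{-51} + 31\right) \left(\sqrt{14 + d{\left(5 \right)}} - 22\right) - 80 = 117 \left(\frac{5}{-51} + 31\right) \left(\sqrt{14 + 2 \cdot 5 \left(-3 + 5\right)} - 22\right) - 80 = 117 \left(5 \left(- \frac{1}{51}\right) + 31\right) \left(\sqrt{14 + 2 \cdot 5 \cdot 2} - 22\right) - 80 = 117 \left(- \frac{5}{51} + 31\right) \left(\sqrt{14 + 20} - 22\right) - 80 = 117 \frac{1576 \left(\sqrt{34} - 22\right)}{51} - 80 = 117 \frac{1576 \left(-22 + \sqrt{34}\right)}{51} - 80 = 117 \left(- \frac{34672}{51} + \frac{1576 \sqrt{34}}{51}\right) - 80 = \left(- \frac{1352208}{17} + \frac{61464 \sqrt{34}}{17}\right) - 80 = - \frac{1353568}{17} + \frac{61464 \sqrt{34}}{17}$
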